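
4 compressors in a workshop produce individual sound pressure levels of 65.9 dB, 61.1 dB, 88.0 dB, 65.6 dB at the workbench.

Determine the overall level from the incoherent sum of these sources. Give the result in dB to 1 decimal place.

Sum in the linear (power) domain: Σ 10^(Lᵢ/10) = 10^(65.9/10) + 10^(61.1/10) + 10^(88.0/10) + 10^(65.6/10) = 6.398e+08.
Back to dB: 10·log₁₀ Σ = 88.1 dB.

88.1 dB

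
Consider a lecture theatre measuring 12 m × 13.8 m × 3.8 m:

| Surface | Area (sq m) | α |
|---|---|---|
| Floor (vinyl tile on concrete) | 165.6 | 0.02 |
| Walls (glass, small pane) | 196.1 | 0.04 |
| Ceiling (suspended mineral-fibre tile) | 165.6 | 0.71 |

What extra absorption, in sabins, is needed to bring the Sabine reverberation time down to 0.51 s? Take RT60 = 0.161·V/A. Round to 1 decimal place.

Total absorption A₁ = 165.6·0.02 + 196.1·0.04 + 165.6·0.71
  = 3.312 + 7.844 + 117.576 = 128.732 sq m sabins.
V = 629.28 m³. Required absorption A₂ = 0.161 × 629.28 / 0.51 = 198.655 sabins.
Additional absorption ΔA = 198.655 − 128.732 = 69.9 sabins.

69.9 sabins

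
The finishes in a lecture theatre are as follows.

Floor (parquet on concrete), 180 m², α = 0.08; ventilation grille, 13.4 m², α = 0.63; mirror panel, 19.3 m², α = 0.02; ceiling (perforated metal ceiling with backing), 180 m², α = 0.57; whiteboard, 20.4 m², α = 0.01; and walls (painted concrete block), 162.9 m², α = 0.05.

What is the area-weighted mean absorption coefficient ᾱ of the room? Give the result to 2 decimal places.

S = Σ Sᵢ = 180 + 13.4 + 19.3 + 180 + 20.4 + 162.9 = 576.0 m².
Σ(Sᵢαᵢ) = 180·0.08 + 13.4·0.63 + 19.3·0.02 + 180·0.57 + 20.4·0.01 + 162.9·0.05 = 134.177.
ᾱ = 134.177 / 576.0 = 0.23.

0.23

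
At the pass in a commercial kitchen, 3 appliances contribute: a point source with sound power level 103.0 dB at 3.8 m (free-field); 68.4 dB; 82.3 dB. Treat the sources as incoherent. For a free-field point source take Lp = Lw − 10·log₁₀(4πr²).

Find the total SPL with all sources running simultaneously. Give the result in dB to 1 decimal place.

84.6 dB

Source at 3.8 m: Lp = 103.0 − 10·log₁₀(4π·3.8²) = 103.0 − 10·log₁₀(181.458) = 80.4 dB.
Converting to relative power and adding: 10^(80.4/10) + 10^(68.4/10) + 10^(82.3/10) = 2.864e+08.
Combined level = 10 log₁₀(2.864e+08) = 84.6 dB.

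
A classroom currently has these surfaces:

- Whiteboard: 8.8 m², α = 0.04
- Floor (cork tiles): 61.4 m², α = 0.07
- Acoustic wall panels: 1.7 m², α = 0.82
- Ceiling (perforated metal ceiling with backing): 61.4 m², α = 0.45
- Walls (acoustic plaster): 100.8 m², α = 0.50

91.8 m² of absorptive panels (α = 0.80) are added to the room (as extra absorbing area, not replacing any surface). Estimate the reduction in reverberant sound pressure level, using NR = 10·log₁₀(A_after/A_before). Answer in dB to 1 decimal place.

2.7 dB

Total absorption A_before = 8.8·0.04 + 61.4·0.07 + 1.7·0.82 + 61.4·0.45 + 100.8·0.50
  = 0.352 + 4.298 + 1.394 + 27.630 + 50.400 = 84.074 m² sabins.
Added absorption = 91.8 × 0.80 = 73.440 sabins.
A_after = 84.074 + 73.440 = 157.514 sabins.
NR = 10·log₁₀(157.514/84.074) = 2.7 dB.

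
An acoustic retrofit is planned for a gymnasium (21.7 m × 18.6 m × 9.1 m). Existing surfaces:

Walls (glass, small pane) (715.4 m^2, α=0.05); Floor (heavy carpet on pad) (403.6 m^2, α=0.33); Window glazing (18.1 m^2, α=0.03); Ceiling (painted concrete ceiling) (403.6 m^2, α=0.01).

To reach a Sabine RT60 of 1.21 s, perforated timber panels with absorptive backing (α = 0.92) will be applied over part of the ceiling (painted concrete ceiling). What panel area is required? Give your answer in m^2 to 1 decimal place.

346.3

A₁ = Σ Sᵢαᵢ = 715.4·0.05 + 403.6·0.33 + 18.1·0.03 + 403.6·0.01 = 173.537 sabins.
Required A₂ = 0.161·3672.942/1.21 = 488.714 sabins.
Absorption to add: 488.714 − 173.537 = 315.177 sabins.
Net gain per m^2: Δα = 0.92 − 0.01 = 0.91.
Area = ΔA/Δα = 315.177/0.91 = 346.3 m^2.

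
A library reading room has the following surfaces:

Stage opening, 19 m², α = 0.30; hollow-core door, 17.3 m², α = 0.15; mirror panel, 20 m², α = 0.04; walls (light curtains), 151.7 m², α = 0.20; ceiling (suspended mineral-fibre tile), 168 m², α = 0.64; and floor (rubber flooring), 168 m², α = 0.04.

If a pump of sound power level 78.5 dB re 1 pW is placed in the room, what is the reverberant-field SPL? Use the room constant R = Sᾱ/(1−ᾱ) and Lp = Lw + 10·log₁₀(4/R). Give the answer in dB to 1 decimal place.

61.2 dB

A = 153.675 sabins; S = 544.0 m².
ᾱ = 153.675/544.0 = 0.2825; R = Sᾱ/(1−ᾱ) = 153.675/(1−0.2825) = 214.181 m².
Lp = Lw + 10 log₁₀(4/R) = 78.5 -17.29 = 61.2 dB.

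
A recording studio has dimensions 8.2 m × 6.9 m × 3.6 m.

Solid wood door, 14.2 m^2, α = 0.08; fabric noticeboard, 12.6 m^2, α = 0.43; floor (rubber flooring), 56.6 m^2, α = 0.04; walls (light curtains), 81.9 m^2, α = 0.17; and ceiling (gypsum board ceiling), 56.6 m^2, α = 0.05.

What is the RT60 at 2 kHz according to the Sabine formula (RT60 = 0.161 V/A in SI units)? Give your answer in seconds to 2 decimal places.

1.28 s

Summing Sᵢαᵢ: 1.136 + 5.418 + 2.264 + 13.923 + 2.830 → A = 25.571 sabins.
V = 8.2·6.9·3.6 = 203.688 m³.
RT60 = 0.161 · V / A = 0.161 × 203.688 / 25.571 = 1.28 s.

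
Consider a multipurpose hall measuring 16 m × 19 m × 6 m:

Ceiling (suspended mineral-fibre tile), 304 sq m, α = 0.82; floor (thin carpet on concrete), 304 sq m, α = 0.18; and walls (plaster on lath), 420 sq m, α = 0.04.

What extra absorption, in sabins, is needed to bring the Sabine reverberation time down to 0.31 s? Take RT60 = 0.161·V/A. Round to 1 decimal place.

626.5 sabins

Equivalent absorption area: A₁ = 304×0.82 + 304×0.18 + 420×0.04 = 320.800 sq m.
For T = 0.31 s, need A₂ = 0.161·V/T = 0.161·1824/0.31 = 947.303 sabins.
Shortfall: 947.303 − 320.800 = 626.5 sabins.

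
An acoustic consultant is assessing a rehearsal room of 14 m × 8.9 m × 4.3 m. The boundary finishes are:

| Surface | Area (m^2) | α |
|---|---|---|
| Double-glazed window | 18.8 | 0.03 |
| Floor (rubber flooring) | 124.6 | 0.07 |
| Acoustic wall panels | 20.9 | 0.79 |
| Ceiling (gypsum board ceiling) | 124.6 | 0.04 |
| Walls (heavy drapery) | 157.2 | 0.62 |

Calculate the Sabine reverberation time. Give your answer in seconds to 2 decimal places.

Summing Sᵢαᵢ: 0.564 + 8.722 + 16.511 + 4.984 + 97.464 → A = 128.245 sabins.
Room volume: 535.78 m³.
RT60 = 0.161 · V / A = 0.161 × 535.78 / 128.245 = 0.67 s.

0.67 s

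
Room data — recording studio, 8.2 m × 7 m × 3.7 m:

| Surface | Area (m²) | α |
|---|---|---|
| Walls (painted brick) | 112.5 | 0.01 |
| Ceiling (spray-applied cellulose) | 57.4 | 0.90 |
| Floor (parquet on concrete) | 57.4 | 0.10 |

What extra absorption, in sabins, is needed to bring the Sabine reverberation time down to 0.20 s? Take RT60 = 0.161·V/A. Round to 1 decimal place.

112.4 sabins

Equivalent absorption area: A₁ = 112.5·0.01 + 57.4·0.90 + 57.4·0.10 = 58.525 m².
For T = 0.20 s, need A₂ = 0.161·V/T = 0.161·212.38/0.20 = 170.966 sabins.
ΔA = A₂ − A₁ = 170.966 − 58.525 = 112.4 sabins.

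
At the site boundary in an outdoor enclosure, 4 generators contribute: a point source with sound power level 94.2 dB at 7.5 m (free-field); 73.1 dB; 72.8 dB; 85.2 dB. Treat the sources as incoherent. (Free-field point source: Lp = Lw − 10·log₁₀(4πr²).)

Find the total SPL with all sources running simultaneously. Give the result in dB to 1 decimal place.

85.7 dB

Source at 7.5 m: Lp = 94.2 − 10·log₁₀(4π·7.5²) = 94.2 − 10·log₁₀(706.858) = 65.7 dB.
Converting to relative power and adding: 10^(65.7/10) + 10^(73.1/10) + 10^(72.8/10) + 10^(85.2/10) = 3.743e+08.
L_total = 10·log₁₀(3.743e+08) = 85.7 dB.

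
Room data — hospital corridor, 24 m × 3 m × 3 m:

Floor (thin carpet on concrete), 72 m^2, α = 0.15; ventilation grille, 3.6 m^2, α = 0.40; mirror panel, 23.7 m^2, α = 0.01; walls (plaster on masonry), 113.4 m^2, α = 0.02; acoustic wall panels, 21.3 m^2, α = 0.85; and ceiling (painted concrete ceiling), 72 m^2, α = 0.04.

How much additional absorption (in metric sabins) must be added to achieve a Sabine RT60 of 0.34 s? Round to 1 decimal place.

A₁ = Σ Sᵢαᵢ = 72·0.15 + 3.6·0.40 + 23.7·0.01 + 113.4·0.02 + 21.3·0.85 + 72·0.04 = 35.730 sabins.
Target A₂ = 0.161·216/0.34 = 102.282 sabins (V = 216 m³).
ΔA = A₂ − A₁ = 102.282 − 35.730 = 66.6 sabins.

66.6 sabins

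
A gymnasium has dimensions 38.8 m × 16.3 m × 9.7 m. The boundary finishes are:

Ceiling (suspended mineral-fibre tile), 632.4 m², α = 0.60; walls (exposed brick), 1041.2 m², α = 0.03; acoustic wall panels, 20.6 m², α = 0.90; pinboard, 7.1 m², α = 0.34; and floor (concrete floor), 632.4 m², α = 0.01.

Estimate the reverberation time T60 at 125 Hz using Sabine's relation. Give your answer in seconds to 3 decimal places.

Summing Sᵢαᵢ: 379.440 + 31.236 + 18.540 + 2.414 + 6.324 → A = 437.954 sabins.
V = 38.8·16.3·9.7 = 6134.668 m³.
Sabine: RT60 = 0.161 × 6134.668 / 437.954 = 2.255 s.

2.255 s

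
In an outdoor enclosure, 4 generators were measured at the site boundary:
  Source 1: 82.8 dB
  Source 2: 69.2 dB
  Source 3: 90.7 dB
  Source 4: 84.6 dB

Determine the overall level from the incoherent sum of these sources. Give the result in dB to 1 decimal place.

Σ 10^(Lᵢ/10) = 1.662e+09.
L_total = 10·log₁₀(1.662e+09) = 92.2 dB.

92.2 dB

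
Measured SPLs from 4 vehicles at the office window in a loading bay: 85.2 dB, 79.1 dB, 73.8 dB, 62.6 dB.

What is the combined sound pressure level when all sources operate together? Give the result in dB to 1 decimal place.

86.4 dB

Converting to relative power and adding: 10^(85.2/10) + 10^(79.1/10) + 10^(73.8/10) + 10^(62.6/10) = 4.382e+08.
L_total = 10·log₁₀(4.382e+08) = 86.4 dB.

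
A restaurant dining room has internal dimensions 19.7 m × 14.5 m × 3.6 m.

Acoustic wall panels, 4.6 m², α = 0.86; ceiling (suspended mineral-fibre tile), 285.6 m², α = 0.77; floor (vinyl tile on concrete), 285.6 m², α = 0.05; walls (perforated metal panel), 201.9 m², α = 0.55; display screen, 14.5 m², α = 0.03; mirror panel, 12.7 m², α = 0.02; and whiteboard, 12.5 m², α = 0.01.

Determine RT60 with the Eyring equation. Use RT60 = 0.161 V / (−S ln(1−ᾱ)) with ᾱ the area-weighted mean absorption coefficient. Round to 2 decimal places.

Total surface area S = 4.6 + 285.6 + 285.6 + 201.9 + 14.5 + 12.7 + 12.5 = 817.4 m².
Absorption A = 4.6×0.86 + 285.6×0.77 + 285.6×0.05 + 201.9×0.55 + 14.5×0.03 + 12.7×0.02 + 12.5×0.01 = 350.007 sabins.
ᾱ = 350.007 / 817.4 = 0.4282.
−S·ln(1−ᾱ) = −817.4 × ln(1 − 0.4282) = 456.899.
V = 19.7 × 14.5 × 3.6 = 1028.34 m³.
T = 0.161·V/[−S·ln(1−ᾱ)] = 0.161·1028.34/456.899 = 0.36 s.

0.36 seconds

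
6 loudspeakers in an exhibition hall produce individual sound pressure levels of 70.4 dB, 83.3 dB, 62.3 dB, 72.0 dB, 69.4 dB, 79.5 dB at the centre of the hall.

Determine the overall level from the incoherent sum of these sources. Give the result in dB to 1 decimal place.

Sum in the linear (power) domain: Σ 10^(Lᵢ/10) = 10^(70.4/10) + 10^(83.3/10) + 10^(62.3/10) + 10^(72.0/10) + 10^(69.4/10) + 10^(79.5/10) = 3.401e+08.
Back to dB: 10·log₁₀ Σ = 85.3 dB.

85.3 dB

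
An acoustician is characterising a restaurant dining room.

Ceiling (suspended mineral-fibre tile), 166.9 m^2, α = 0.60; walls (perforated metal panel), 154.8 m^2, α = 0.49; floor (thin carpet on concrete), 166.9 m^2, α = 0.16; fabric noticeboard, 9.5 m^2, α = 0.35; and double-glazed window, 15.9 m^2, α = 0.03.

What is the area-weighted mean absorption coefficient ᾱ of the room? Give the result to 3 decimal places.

Total surface area S = 514.0 m^2.
Σ(Sᵢαᵢ) = 166.9*0.60 + 154.8*0.49 + 166.9*0.16 + 9.5*0.35 + 15.9*0.03 = 206.498.
ᾱ = A/S = 0.402.

0.402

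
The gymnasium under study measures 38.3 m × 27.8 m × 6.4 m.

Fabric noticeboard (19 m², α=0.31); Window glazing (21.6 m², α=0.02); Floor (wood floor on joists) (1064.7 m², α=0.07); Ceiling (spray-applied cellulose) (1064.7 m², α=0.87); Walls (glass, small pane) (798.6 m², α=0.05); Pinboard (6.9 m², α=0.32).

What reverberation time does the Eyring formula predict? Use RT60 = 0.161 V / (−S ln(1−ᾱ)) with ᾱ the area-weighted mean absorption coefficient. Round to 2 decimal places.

Total surface area S = 19 + 21.6 + 1064.7 + 1064.7 + 798.6 + 6.9 = 2975.5 m².
Absorption A = 19·0.31 + 21.6·0.02 + 1064.7·0.07 + 1064.7·0.87 + 798.6·0.05 + 6.9·0.32 = 1049.278 sabins.
ᾱ = 1049.278 / 2975.5 = 0.3526.
−S·ln(1−ᾱ) = −2975.5 × ln(1 − 0.3526) = 1293.720.
V = 38.3 × 27.8 × 6.4 = 6814.336 m³.
RT60 = 0.161 × 6814.336 / 1293.720 = 0.85 s.

0.85 s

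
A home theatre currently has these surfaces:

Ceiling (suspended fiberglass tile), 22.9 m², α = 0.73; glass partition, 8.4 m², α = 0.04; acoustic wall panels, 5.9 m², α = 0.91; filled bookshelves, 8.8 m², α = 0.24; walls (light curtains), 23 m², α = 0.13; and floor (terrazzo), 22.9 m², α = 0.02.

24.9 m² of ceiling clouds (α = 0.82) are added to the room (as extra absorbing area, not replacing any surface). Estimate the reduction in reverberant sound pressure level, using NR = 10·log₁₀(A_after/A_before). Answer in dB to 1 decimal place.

2.4 dB

A_before = Σ Sᵢαᵢ = 22.9×0.73 + 8.4×0.04 + 5.9×0.91 + 8.8×0.24 + 23×0.13 + 22.9×0.02 = 27.982 sabins.
Added absorption = 24.9 × 0.82 = 20.418 sabins.
A_after = 27.982 + 20.418 = 48.400 sabins.
Reduction = 10 log₁₀(A_after/A_before) = 10 log₁₀(1.7297) = 2.4 dB.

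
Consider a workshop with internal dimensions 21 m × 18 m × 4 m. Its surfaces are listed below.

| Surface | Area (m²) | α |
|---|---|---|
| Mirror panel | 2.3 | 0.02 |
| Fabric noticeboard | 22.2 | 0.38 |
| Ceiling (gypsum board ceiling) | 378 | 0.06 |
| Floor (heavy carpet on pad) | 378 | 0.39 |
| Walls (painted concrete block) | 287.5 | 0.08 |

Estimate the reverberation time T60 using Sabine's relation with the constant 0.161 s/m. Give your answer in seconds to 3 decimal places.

Equivalent absorption area: A = 2.3·0.02 + 22.2·0.38 + 378·0.06 + 378·0.39 + 287.5·0.08 = 201.582 m².
Room volume: 1512 m³.
T = 0.161 V/A = 0.161·1512/201.582 = 1.208 s.

1.208 s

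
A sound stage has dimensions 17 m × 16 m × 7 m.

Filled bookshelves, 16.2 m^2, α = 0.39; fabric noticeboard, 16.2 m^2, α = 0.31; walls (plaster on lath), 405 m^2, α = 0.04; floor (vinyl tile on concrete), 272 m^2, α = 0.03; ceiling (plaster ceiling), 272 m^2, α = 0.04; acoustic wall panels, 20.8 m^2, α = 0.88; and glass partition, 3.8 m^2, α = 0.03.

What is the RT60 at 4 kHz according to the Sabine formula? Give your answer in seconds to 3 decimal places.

4.716 s

Equivalent absorption area: A = 16.2*0.39 + 16.2*0.31 + 405*0.04 + 272*0.03 + 272*0.04 + 20.8*0.88 + 3.8*0.03 = 64.998 m^2.
V = 17·16·7 = 1904 m³.
T = 0.161 V/A = 0.161·1904/64.998 = 4.716 s.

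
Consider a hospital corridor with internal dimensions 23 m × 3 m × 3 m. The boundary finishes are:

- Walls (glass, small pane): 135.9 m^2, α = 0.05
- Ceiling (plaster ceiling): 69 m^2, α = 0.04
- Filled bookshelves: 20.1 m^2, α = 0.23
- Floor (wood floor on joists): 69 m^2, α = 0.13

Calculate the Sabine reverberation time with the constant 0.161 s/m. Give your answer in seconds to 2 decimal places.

Summing Sᵢαᵢ: 6.795 + 2.760 + 4.623 + 8.970 → A = 23.148 sabins.
Volume V = 23 × 3 × 3 = 207 m³.
T = 0.161 V/A = 0.161·207/23.148 = 1.44 s.

1.44 s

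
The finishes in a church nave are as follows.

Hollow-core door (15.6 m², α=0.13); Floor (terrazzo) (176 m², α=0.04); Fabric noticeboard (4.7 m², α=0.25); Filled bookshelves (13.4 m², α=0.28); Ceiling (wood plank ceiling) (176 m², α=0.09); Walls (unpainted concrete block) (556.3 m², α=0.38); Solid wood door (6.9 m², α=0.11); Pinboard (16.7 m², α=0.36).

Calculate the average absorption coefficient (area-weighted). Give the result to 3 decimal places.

0.257

S = Σ Sᵢ = 15.6 + 176 + 4.7 + 13.4 + 176 + 556.3 + 6.9 + 16.7 = 965.6 m².
Weighted sum Σ Sα = 248.000.
ᾱ = 248.000 / 965.6 = 0.257.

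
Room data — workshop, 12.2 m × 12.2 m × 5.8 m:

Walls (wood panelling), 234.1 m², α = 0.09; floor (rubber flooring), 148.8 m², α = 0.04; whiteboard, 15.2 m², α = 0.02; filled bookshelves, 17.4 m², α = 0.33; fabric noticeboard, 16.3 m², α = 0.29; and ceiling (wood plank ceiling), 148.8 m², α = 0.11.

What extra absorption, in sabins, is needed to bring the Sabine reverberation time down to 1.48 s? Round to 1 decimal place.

Equivalent absorption area: A₁ = 234.1*0.09 + 148.8*0.04 + 15.2*0.02 + 17.4*0.33 + 16.3*0.29 + 148.8*0.11 = 54.162 m².
Target A₂ = 0.161·863.272/1.48 = 93.910 sabins (V = 863.272 m³).
ΔA = A₂ − A₁ = 93.910 − 54.162 = 39.7 sabins.

39.7 sabins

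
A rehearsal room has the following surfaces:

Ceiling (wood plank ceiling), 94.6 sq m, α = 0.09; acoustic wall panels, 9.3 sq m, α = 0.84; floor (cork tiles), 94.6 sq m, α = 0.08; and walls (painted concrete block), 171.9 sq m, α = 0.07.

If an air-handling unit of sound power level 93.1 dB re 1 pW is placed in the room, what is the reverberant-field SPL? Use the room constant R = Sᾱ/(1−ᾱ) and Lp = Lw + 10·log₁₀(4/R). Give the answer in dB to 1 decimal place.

83.1 dB

A = 35.927 sabins; S = 370.4 sq m.
ᾱ = 0.0970, so room constant R = A/(1−ᾱ) = 39.786 sq m.
Lp = Lw + 10 log₁₀(4/R) = 93.1 -9.98 = 83.1 dB.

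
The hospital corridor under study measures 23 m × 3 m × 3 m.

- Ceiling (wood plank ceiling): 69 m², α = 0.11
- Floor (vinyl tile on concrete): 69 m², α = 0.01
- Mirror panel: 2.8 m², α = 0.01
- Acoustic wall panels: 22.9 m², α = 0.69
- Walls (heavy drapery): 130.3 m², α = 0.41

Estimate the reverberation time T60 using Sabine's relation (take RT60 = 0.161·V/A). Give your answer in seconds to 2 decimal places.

Total absorption A = 69×0.11 + 69×0.01 + 2.8×0.01 + 22.9×0.69 + 130.3×0.41
  = 7.590 + 0.690 + 0.028 + 15.801 + 53.423 = 77.532 m² sabins.
Volume V = 23 × 3 × 3 = 207 m³.
Sabine: RT60 = 0.161 × 207 / 77.532 = 0.43 s.

0.43 s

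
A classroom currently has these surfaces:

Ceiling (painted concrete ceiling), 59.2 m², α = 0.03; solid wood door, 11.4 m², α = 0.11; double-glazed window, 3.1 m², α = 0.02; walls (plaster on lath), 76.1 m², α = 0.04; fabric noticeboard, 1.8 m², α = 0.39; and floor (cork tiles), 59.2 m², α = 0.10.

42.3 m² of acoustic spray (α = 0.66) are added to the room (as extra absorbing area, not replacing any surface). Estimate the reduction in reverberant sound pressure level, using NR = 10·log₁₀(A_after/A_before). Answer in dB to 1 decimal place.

5.0 dB

Summing Sᵢαᵢ: 1.776 + 1.254 + 0.062 + 3.044 + 0.702 + 5.920 → A_before = 12.758 sabins.
Treatment contributes 42.3·0.66 = 27.918 sabins.
A_after = 12.758 + 27.918 = 40.676 sabins.
NR = 10·log₁₀(40.676/12.758) = 5.0 dB.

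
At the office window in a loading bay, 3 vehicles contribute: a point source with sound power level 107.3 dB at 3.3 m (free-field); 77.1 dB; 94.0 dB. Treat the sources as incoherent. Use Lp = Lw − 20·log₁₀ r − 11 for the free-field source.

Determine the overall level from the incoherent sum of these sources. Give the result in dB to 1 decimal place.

94.7 dB

Source at 3.3 m: Lp = 107.3 − 20·log₁₀(3.3) − 11 = 85.9 dB.
Converting to relative power and adding: 10^(85.9/10) + 10^(77.1/10) + 10^(94.0/10) = 2.952e+09.
Combined level = 10 log₁₀(2.952e+09) = 94.7 dB.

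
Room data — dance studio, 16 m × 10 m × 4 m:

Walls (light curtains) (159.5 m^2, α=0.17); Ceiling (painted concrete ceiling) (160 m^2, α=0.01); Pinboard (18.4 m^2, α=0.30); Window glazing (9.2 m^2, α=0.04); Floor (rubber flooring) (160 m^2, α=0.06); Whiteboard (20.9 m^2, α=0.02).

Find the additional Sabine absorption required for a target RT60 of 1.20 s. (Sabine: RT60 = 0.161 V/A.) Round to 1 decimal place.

Total absorption A₁ = 159.5·0.17 + 160·0.01 + 18.4·0.30 + 9.2·0.04 + 160·0.06 + 20.9·0.02
  = 27.115 + 1.600 + 5.520 + 0.368 + 9.600 + 0.418 = 44.621 m^2 sabins.
V = 640 m³. Required absorption A₂ = 0.161 × 640 / 1.20 = 85.867 sabins.
Shortfall: 85.867 − 44.621 = 41.2 sabins.

41.2 sabins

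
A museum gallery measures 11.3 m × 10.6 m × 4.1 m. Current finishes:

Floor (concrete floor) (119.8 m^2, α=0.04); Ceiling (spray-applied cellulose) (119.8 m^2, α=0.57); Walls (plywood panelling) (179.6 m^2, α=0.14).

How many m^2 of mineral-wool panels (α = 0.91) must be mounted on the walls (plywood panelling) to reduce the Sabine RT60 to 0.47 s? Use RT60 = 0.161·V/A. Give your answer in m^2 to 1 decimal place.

Equivalent absorption area: A₁ = 119.8*0.04 + 119.8*0.57 + 179.6*0.14 = 98.222 m^2.
Required A₂ = 0.161·491.098/0.47 = 168.227 sabins.
Absorption to add: 168.227 − 98.222 = 70.005 sabins.
Each m^2 of panel replacing the walls (plywood panelling) adds (0.91 − 0.14) = 0.77 sabins.
Panel area = 70.005 / 0.77 = 90.9 m^2.

90.9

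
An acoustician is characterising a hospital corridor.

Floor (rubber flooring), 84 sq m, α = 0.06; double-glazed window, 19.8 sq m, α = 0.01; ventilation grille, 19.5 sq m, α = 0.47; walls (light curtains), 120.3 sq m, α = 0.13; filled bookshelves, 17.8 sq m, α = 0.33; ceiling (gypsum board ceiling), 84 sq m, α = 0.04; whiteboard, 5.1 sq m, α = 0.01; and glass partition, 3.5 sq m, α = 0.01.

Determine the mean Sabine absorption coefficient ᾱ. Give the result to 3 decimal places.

0.111

Total surface area S = 354.0 sq m.
Σ(Sᵢαᵢ) = 84·0.06 + 19.8·0.01 + 19.5·0.47 + 120.3·0.13 + 17.8·0.33 + 84·0.04 + 5.1·0.01 + 3.5·0.01 = 39.362.
ᾱ = A/S = 0.111.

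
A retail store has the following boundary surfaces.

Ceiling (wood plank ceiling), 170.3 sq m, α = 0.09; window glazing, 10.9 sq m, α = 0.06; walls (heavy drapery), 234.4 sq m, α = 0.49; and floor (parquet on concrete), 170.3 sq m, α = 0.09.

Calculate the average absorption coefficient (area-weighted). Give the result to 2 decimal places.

0.25

Total surface area S = 585.9 sq m.
Weighted sum Σ Sα = 146.164.
ᾱ = 146.164 / 585.9 = 0.25.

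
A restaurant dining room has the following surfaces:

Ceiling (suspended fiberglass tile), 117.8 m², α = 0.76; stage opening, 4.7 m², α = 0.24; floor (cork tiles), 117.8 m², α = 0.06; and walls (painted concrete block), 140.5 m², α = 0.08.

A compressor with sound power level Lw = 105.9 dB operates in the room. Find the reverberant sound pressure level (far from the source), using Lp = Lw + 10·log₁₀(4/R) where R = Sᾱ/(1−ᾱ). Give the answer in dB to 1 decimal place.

90.1 dB

A = 108.964 sabins; S = 380.8 m².
ᾱ = 0.2861, so room constant R = A/(1−ᾱ) = 152.632 m².
Lp = Lw + 10 log₁₀(4/R) = 105.9 -15.82 = 90.1 dB.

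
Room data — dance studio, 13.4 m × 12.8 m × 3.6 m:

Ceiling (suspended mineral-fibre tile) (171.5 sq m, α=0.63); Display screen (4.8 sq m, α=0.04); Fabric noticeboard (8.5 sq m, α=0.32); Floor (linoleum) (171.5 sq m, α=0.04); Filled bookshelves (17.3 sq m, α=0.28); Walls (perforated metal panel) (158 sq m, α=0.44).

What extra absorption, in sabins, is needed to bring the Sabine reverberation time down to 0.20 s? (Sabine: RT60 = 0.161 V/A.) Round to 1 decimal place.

Equivalent absorption area: A₁ = 171.5·0.63 + 4.8·0.04 + 8.5·0.32 + 171.5·0.04 + 17.3·0.28 + 158·0.44 = 192.181 sq m.
V = 617.472 m³. Required absorption A₂ = 0.161 × 617.472 / 0.20 = 497.065 sabins.
ΔA = A₂ − A₁ = 497.065 − 192.181 = 304.9 sabins.

304.9 sabins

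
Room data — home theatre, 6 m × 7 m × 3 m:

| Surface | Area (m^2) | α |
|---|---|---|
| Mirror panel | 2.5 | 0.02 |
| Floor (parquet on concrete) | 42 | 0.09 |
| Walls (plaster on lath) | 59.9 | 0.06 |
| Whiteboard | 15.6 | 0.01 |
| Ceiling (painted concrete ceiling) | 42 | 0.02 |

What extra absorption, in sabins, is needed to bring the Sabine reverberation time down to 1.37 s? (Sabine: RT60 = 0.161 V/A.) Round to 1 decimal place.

A₁ = Σ Sᵢαᵢ = 2.5·0.02 + 42·0.09 + 59.9·0.06 + 15.6·0.01 + 42·0.02 = 8.420 sabins.
Target A₂ = 0.161·126/1.37 = 14.807 sabins (V = 126 m³).
Additional absorption ΔA = 14.807 − 8.420 = 6.4 sabins.

6.4 sabins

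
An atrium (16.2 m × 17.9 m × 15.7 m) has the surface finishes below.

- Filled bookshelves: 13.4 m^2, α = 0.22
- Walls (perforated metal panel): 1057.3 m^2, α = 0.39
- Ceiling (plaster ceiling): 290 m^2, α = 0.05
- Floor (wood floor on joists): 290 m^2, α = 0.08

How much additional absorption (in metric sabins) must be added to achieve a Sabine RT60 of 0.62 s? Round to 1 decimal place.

Total absorption A₁ = 13.4·0.22 + 1057.3·0.39 + 290·0.05 + 290·0.08
  = 2.948 + 412.347 + 14.500 + 23.200 = 452.995 m^2 sabins.
V = 4552.686 m³. Required absorption A₂ = 0.161 × 4552.686 / 0.62 = 1182.230 sabins.
Additional absorption ΔA = 1182.230 − 452.995 = 729.2 sabins.

729.2 sabins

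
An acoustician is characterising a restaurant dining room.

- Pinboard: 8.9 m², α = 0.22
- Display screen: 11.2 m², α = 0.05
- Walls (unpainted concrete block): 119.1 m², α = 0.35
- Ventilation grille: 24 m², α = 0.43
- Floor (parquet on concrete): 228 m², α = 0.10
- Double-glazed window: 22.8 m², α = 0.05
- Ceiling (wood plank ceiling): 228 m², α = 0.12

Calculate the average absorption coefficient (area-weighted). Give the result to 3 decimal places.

0.165

S = Σ Sᵢ = 8.9 + 11.2 + 119.1 + 24 + 228 + 22.8 + 228 = 642.0 m².
A = 8.9×0.22 + 11.2×0.05 + 119.1×0.35 + 24×0.43 + 228×0.10 + 22.8×0.05 + 228×0.12 = 105.823 sabins.
ᾱ = A/S = 0.165.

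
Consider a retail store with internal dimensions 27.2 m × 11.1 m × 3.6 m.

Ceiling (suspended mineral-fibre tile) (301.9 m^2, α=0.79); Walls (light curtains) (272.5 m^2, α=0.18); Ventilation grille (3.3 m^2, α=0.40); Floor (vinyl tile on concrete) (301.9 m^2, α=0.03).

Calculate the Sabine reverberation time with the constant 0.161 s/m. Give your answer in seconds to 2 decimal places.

A = Σ Sᵢαᵢ = 301.9×0.79 + 272.5×0.18 + 3.3×0.40 + 301.9×0.03 = 297.928 sabins.
V = 27.2·11.1·3.6 = 1086.912 m³.
RT60 = 0.161 · V / A = 0.161 × 1086.912 / 297.928 = 0.59 s.

0.59 sec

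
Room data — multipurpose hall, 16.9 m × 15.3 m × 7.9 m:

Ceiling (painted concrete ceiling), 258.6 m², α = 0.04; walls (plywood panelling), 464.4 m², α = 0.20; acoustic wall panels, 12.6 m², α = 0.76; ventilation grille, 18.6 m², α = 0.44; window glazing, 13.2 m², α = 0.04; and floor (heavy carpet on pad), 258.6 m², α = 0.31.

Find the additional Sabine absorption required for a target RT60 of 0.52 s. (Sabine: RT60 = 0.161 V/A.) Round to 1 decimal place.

Summing Sᵢαᵢ: 10.344 + 92.880 + 9.576 + 8.184 + 0.528 + 80.166 → A₁ = 201.678 sabins.
For T = 0.52 s, need A₂ = 0.161·V/T = 0.161·2042.703/0.52 = 632.452 sabins.
Shortfall: 632.452 − 201.678 = 430.8 sabins.

430.8 sabins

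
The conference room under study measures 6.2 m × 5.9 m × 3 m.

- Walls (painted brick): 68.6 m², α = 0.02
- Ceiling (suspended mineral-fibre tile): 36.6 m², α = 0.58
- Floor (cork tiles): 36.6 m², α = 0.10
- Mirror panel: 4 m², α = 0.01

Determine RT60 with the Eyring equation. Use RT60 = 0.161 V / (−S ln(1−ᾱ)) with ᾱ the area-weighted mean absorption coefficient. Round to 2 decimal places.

S = Σ Sᵢ = 145.8 m².
Absorption A = 68.6×0.02 + 36.6×0.58 + 36.6×0.10 + 4×0.01 = 26.300 sabins.
ᾱ = 26.300 / 145.8 = 0.1804.
Eyring denominator: −S ln(1−ᾱ) = 29.005.
V = 6.2 × 5.9 × 3 = 109.74 m³.
T = 0.161·V/[−S·ln(1−ᾱ)] = 0.161·109.74/29.005 = 0.61 s.

0.61 s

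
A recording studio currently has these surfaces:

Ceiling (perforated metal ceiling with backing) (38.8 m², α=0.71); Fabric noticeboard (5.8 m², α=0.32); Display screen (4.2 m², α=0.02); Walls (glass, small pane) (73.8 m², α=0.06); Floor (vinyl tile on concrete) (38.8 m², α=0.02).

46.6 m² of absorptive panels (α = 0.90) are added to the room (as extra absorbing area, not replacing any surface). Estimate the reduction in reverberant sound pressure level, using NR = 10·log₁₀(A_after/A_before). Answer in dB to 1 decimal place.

Equivalent absorption area: A_before = 38.8*0.71 + 5.8*0.32 + 4.2*0.02 + 73.8*0.06 + 38.8*0.02 = 34.692 m².
Treatment contributes 46.6·0.90 = 41.940 sabins.
A_after = 34.692 + 41.940 = 76.632 sabins.
Reduction = 10 log₁₀(A_after/A_before) = 10 log₁₀(2.2089) = 3.4 dB.

3.4 dB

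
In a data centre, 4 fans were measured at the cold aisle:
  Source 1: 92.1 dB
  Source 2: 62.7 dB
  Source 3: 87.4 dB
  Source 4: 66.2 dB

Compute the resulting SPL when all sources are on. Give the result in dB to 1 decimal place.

93.4 dB

Converting to relative power and adding: 10^(92.1/10) + 10^(62.7/10) + 10^(87.4/10) + 10^(66.2/10) = 2.177e+09.
Combined level = 10 log₁₀(2.177e+09) = 93.4 dB.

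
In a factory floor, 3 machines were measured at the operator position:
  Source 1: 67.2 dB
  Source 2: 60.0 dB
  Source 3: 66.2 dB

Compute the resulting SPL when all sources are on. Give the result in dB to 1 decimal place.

70.2 dB

Σ 10^(Lᵢ/10) = 1.042e+07.
L_total = 10·log₁₀(1.042e+07) = 70.2 dB.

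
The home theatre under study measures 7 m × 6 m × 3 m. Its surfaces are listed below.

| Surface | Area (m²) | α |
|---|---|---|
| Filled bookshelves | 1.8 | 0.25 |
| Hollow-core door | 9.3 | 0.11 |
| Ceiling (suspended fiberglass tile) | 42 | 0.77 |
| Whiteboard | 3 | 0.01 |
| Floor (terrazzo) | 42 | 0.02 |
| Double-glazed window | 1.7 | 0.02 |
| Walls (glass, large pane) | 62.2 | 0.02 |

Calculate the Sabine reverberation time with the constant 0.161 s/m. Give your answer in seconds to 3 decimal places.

A = Σ Sᵢαᵢ = 1.8×0.25 + 9.3×0.11 + 42×0.77 + 3×0.01 + 42×0.02 + 1.7×0.02 + 62.2×0.02 = 35.961 sabins.
Room volume: 126 m³.
Sabine: RT60 = 0.161 × 126 / 35.961 = 0.564 s.

0.564 s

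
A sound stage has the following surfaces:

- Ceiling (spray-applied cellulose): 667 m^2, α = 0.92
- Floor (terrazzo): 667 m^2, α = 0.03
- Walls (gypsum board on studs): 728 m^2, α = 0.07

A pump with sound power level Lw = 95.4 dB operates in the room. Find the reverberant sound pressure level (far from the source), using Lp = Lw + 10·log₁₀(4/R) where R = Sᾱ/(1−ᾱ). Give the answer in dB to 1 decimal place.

71.3 dB

A = 684.610 sabins; S = 2062.0 m^2.
ᾱ = 684.610/2062.0 = 0.3320; R = Sᾱ/(1−ᾱ) = 684.610/(1−0.3320) = 1024.865 m^2.
Lp = Lw + 10 log₁₀(4/R) = 95.4 -24.09 = 71.3 dB.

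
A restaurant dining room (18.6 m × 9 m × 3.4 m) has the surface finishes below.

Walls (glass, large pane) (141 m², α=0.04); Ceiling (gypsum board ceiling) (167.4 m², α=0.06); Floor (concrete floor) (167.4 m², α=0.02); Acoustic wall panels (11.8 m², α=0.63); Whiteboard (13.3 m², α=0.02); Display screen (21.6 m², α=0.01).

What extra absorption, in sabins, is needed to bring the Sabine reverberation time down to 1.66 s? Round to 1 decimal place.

28.3 sabins

Equivalent absorption area: A₁ = 141*0.04 + 167.4*0.06 + 167.4*0.02 + 11.8*0.63 + 13.3*0.02 + 21.6*0.01 = 26.948 m².
For T = 1.66 s, need A₂ = 0.161·V/T = 0.161·569.16/1.66 = 55.202 sabins.
Additional absorption ΔA = 55.202 − 26.948 = 28.3 sabins.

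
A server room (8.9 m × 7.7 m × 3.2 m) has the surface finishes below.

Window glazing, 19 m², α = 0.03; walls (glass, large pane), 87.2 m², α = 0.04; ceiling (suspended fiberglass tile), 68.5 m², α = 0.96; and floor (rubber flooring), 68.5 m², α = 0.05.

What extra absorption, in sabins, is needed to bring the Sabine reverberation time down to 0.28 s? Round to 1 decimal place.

Summing Sᵢαᵢ: 0.570 + 3.488 + 65.760 + 3.425 → A₁ = 73.243 sabins.
V = 219.296 m³. Required absorption A₂ = 0.161 × 219.296 / 0.28 = 126.095 sabins.
Additional absorption ΔA = 126.095 − 73.243 = 52.9 sabins.

52.9 sabins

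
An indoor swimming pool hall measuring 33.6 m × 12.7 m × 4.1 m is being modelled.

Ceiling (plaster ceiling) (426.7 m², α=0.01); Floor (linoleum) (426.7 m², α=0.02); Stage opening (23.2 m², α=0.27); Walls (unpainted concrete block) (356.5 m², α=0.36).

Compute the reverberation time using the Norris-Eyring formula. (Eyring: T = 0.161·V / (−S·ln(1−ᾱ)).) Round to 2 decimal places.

1.79 sec

S = Σ Sᵢ = 1233.1 m².
Σ(Sᵢαᵢ) = 426.7×0.01 + 426.7×0.02 + 23.2×0.27 + 356.5×0.36 = 147.405.
Mean coefficient ᾱ = A/S = 0.1195.
Eyring denominator: −S ln(1−ᾱ) = 156.931.
V = 33.6 × 12.7 × 4.1 = 1749.552 m³.
RT60 = 0.161 × 1749.552 / 156.931 = 1.79 s.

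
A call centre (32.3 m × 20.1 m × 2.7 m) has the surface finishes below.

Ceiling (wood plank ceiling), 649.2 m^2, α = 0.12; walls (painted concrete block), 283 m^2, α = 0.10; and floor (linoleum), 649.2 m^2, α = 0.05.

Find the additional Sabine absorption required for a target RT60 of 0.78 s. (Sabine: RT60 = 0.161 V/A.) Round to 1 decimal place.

223.2 sabins

Equivalent absorption area: A₁ = 649.2*0.12 + 283*0.10 + 649.2*0.05 = 138.664 m^2.
V = 1752.921 m³. Required absorption A₂ = 0.161 × 1752.921 / 0.78 = 361.821 sabins.
ΔA = A₂ − A₁ = 361.821 − 138.664 = 223.2 sabins.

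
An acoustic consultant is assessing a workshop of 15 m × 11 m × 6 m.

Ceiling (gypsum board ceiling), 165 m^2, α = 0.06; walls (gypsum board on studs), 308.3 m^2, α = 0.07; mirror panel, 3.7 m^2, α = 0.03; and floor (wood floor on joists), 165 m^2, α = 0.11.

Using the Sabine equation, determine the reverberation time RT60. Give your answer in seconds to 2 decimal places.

A = Σ Sᵢαᵢ = 165×0.06 + 308.3×0.07 + 3.7×0.03 + 165×0.11 = 49.742 sabins.
Volume V = 15 × 11 × 6 = 990 m³.
RT60 = 0.161 · V / A = 0.161 × 990 / 49.742 = 3.20 s.

3.20 s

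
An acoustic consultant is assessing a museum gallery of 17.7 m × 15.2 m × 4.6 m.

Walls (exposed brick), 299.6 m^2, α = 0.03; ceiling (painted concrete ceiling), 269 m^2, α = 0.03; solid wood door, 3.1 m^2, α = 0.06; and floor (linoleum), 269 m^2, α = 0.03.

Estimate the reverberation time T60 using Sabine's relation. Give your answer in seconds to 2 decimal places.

Total absorption A = 299.6×0.03 + 269×0.03 + 3.1×0.06 + 269×0.03
  = 8.988 + 8.070 + 0.186 + 8.070 = 25.314 m^2 sabins.
Volume V = 17.7 × 15.2 × 4.6 = 1237.584 m³.
Sabine: RT60 = 0.161 × 1237.584 / 25.314 = 7.87 s.

7.87 s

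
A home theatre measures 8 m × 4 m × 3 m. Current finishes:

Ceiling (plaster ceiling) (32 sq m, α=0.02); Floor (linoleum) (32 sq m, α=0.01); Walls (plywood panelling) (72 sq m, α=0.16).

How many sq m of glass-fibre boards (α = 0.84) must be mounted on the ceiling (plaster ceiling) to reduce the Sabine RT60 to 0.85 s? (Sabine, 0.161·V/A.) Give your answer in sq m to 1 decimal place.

7.0

Total absorption A₁ = 32×0.02 + 32×0.01 + 72×0.16
  = 0.640 + 0.320 + 11.520 = 12.480 sq m sabins.
V = 96 m³. Target absorption A₂ = 0.161 × 96 / 0.85 = 18.184 sabins.
ΔA needed = 18.184 − 12.480 = 5.704 sabins.
Net gain per sq m: Δα = 0.84 − 0.02 = 0.82.
Area = ΔA/Δα = 5.704/0.82 = 7.0 sq m.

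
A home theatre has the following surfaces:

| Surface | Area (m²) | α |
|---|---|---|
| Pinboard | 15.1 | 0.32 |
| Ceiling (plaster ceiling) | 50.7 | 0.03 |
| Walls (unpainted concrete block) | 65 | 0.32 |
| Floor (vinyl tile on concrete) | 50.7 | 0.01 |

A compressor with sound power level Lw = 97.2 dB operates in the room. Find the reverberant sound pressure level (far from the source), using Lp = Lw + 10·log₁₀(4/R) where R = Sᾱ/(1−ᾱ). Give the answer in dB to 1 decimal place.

88.1 dB

Σ(Sᵢαᵢ) = 15.1·0.32 + 50.7·0.03 + 65·0.32 + 50.7·0.01 = 27.660; total area S = 181.5 m².
ᾱ = 0.1524, so room constant R = A/(1−ᾱ) = 32.633 m².
Lp = Lw + 10 log₁₀(4/R) = 97.2 -9.12 = 88.1 dB.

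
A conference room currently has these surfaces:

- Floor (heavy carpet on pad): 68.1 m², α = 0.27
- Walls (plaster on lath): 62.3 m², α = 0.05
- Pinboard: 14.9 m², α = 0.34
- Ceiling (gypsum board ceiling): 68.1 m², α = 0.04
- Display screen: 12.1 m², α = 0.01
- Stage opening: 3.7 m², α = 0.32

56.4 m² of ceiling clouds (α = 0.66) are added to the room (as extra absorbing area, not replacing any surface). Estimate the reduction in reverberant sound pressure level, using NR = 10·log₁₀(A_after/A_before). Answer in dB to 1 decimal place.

Equivalent absorption area: A_before = 68.1×0.27 + 62.3×0.05 + 14.9×0.34 + 68.1×0.04 + 12.1×0.01 + 3.7×0.32 = 30.597 m².
Added absorption = 56.4 × 0.66 = 37.224 sabins.
A_after = 30.597 + 37.224 = 67.821 sabins.
Reduction = 10 log₁₀(A_after/A_before) = 10 log₁₀(2.2166) = 3.5 dB.

3.5 dB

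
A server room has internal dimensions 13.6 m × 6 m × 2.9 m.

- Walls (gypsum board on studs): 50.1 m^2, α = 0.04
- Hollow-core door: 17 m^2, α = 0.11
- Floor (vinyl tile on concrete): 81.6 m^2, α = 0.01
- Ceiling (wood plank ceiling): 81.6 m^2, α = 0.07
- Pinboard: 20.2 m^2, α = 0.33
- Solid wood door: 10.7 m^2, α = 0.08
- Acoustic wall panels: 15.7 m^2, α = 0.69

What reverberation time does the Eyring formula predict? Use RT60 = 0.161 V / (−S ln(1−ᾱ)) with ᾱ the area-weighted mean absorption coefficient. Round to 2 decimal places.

1.25 s

Total surface area S = 50.1 + 17 + 81.6 + 81.6 + 20.2 + 10.7 + 15.7 = 276.9 m^2.
Absorption A = 50.1·0.04 + 17·0.11 + 81.6·0.01 + 81.6·0.07 + 20.2·0.33 + 10.7·0.08 + 15.7·0.69 = 28.757 sabins.
Mean coefficient ᾱ = A/S = 0.1039.
Eyring denominator: −S ln(1−ᾱ) = 30.377.
V = 13.6 × 6 × 2.9 = 236.64 m³.
RT60 = 0.161 × 236.64 / 30.377 = 1.25 s.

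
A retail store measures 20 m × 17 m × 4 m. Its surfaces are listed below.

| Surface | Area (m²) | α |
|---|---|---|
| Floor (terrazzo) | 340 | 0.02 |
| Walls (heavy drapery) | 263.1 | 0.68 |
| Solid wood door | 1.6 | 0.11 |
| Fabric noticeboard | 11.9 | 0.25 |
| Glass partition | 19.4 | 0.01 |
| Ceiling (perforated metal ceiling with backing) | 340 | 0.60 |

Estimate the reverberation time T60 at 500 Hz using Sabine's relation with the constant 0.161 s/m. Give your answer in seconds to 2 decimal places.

Total absorption A = 340·0.02 + 263.1·0.68 + 1.6·0.11 + 11.9·0.25 + 19.4·0.01 + 340·0.60
  = 6.800 + 178.908 + 0.176 + 2.975 + 0.194 + 204.000 = 393.053 m² sabins.
Volume V = 20 × 17 × 4 = 1360 m³.
T = 0.161 V/A = 0.161·1360/393.053 = 0.56 s.

0.56 s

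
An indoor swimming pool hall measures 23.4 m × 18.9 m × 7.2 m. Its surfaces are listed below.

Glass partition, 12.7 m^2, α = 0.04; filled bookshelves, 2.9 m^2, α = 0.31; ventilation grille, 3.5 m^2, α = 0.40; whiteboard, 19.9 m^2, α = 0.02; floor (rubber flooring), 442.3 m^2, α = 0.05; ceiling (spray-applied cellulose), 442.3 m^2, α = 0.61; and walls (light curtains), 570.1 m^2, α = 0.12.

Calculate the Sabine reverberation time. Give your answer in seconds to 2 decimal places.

1.41 s

Equivalent absorption area: A = 12.7*0.04 + 2.9*0.31 + 3.5*0.40 + 19.9*0.02 + 442.3*0.05 + 442.3*0.61 + 570.1*0.12 = 363.535 m^2.
Volume V = 23.4 × 18.9 × 7.2 = 3184.272 m³.
RT60 = 0.161 · V / A = 0.161 × 3184.272 / 363.535 = 1.41 s.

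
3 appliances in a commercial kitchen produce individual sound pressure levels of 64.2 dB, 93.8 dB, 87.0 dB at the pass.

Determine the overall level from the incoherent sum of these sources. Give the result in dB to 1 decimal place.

94.6 dB

Sum in the linear (power) domain: Σ 10^(Lᵢ/10) = 10^(64.2/10) + 10^(93.8/10) + 10^(87.0/10) = 2.903e+09.
Back to dB: 10·log₁₀ Σ = 94.6 dB.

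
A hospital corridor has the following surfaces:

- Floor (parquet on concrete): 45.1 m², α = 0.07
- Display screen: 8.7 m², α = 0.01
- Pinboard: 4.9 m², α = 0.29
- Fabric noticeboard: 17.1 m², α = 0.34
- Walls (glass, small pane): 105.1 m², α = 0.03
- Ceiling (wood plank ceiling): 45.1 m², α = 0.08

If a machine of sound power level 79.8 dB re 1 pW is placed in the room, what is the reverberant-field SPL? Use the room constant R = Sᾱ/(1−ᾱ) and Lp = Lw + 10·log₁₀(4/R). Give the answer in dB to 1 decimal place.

73.1 dB

A = 17.240 sabins; S = 226.0 m².
ᾱ = 0.0763, so room constant R = A/(1−ᾱ) = 18.664 m².
Lp = 79.8 + 10·log₁₀(4/18.664) = 79.8 + (-6.69) = 73.1 dB.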